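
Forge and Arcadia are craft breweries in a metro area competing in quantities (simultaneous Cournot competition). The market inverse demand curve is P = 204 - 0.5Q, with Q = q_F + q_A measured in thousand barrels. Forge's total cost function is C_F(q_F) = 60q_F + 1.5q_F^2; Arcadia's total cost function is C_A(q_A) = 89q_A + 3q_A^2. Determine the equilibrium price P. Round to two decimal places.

179.88

Forge's profit: π_F = (204 - 0.5Q)q_F - (60q_F + (3/2)q_F²). Setting ∂π_F/∂q_F = 0: 144 - 4q_F - (1/2)(q_A) = 0.
Arcadia's profit: π_A = (204 - 0.5Q)q_A - (89q_A + 3q_A²). Setting ∂π_A/∂q_A = 0: 115 - 7q_A - (1/2)(q_F) = 0.
Rearranging gives the reaction functions q_F = (144 - (1/2)q_A)/4 and q_A = (115 - (1/2)q_F)/7.
Substituting one into the other gives q_F = 34.2523 and q_A = 1552/111.
Total output Q = 48.2342, so price P = 204 - (1/2)·48.2342 = 179.8829.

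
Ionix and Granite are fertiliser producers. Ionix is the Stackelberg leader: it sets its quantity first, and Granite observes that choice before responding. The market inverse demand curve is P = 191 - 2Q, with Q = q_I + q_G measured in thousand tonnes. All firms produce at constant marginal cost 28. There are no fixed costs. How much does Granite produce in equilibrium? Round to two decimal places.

20.38

The follower Granite best-responds to any q_I: π_G = (191 - 2Q)q_G - 28q_G.
∂π_G/∂q_G = 163 - 2q_I - 4q_G = 0 gives the reaction function q_G = (163 - 2q_I)/4.
Ionix substitutes q_G(q_I) into its own profit: π_I = q_I(191 - 2q_I - (163 - 2q_I)/2) - 28q_I = (219/2 - q_I)q_I - 28q_I.
The leader's first-order condition 163/2 - 2q_I = 0 yields q_I = 163/4.
Then q_G = (163 - 2·(163/4))/4 = 163/8.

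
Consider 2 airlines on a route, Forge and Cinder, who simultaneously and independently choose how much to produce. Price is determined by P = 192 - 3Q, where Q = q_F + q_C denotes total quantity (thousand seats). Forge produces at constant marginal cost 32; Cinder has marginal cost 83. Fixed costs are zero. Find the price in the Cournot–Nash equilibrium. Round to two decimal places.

Forge's profit: π_F = (192 - 3Q)q_F - (32q_F). Setting ∂π_F/∂q_F = 0: 160 - 6q_F - 3(q_C) = 0.
Cinder's profit: π_C = (192 - 3Q)q_C - (83q_C). Setting ∂π_C/∂q_C = 0: 109 - 6q_C - 3(q_F) = 0.
So q_F = (160 - 3q_C)/6 and q_C = (109 - 3q_F)/6.
Solving the pair: q_F = 211/9, q_C = 58/9.
Total output Q = 269/9, so price P = 192 - 3·(269/9) = 307/3.

102.33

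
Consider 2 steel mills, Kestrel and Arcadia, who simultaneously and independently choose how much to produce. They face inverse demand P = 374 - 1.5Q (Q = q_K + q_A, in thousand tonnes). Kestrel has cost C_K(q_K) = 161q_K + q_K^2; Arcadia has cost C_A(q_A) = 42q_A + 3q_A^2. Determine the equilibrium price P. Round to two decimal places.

277.18

Kestrel's profit: π_K = (374 - 1.5Q)q_K - (161q_K + q_K²). Setting ∂π_K/∂q_K = 0: 213 - 5q_K - (3/2)(q_A) = 0.
Arcadia's profit: π_A = (374 - 1.5Q)q_A - (42q_A + 3q_A²). Setting ∂π_A/∂q_A = 0: 332 - 9q_A - (3/2)(q_K) = 0.
Best responses: q_K = (213 - (3/2)q_A)/5, q_A = (332 - (3/2)q_K)/9.
Solving the pair: q_K = 1892/57, q_A = 31.3567.
Total output Q = 64.5497, so price P = 374 - (3/2)·64.5497 = 277.1754.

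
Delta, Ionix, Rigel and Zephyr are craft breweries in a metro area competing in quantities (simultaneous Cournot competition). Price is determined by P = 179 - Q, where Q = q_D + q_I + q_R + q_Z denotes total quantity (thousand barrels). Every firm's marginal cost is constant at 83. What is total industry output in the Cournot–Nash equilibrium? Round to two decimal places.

76.80

Each firm earns π_i = (179 - Q)q_i - 83q_i.
Setting ∂π_i/∂q_i = 0 with rivals' quantities fixed: 96 - 2q_i - Σ_{j≠i} q_j = 0.
With identical firms every q_j equals q_i, so Σ_{j≠i} q_j = 3q_i and 96 = 5q_i, giving q_i = 96/5.
Total output Q = 96/5 + 96/5 + 96/5 + 96/5 = 384/5.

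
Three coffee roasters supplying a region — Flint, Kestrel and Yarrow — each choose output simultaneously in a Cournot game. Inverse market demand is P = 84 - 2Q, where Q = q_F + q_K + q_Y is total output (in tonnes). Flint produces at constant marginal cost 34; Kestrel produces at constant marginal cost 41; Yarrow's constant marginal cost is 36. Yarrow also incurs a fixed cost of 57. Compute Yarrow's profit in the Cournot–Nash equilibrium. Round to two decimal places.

24.28

Flint's profit: π_F = (84 - 2Q)q_F - (34q_F). Setting ∂π_F/∂q_F = 0: 50 - 4q_F - 2(q_K + q_Y) = 0.
Kestrel's first-order condition: 43 - 4q_K - 2(q_F + q_Y) = 0.
Yarrow's first-order condition: 48 - 4q_Y - 2(q_F + q_K) = 0.
Adding the 3 first-order conditions: 141 − 8Q = 0, so Q = 141/8.
Back-substituting: q_F = (50 − 141/4)/2 = 59/8, q_K = (43 − 141/4)/2 = 31/8, q_Y = (48 − 141/4)/2 = 51/8.
Price P = 84 - 2·(141/8) = 195/4.
Yarrow's profit: (195/4 - 36)·(51/8) - 57 = 777/32.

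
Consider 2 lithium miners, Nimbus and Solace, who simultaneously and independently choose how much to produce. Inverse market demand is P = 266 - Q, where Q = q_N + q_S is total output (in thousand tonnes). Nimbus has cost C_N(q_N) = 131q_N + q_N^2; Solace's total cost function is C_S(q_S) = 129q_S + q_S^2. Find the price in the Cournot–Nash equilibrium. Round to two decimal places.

211.60

Nimbus's profit: π_N = (266 - Q)q_N - (131q_N + q_N²). Setting ∂π_N/∂q_N = 0: 135 - 4q_N - (q_S) = 0.
Solace's first-order condition: 137 - 4q_S - (q_N) = 0.
So q_N = (135 - q_S)/4 and q_S = (137 - q_N)/4.
Solving the pair: q_N = 403/15, q_S = 413/15.
Total output Q = 272/5, so price P = 266 - 272/5 = 1058/5.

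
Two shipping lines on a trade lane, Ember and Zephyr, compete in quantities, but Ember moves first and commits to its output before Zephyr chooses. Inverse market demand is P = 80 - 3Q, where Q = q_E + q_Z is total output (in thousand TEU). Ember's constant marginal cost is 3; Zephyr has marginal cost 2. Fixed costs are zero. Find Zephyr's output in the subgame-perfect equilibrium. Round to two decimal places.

6.67

Solve by backward induction. Given q_E, the follower Zephyr maximises π_Z = (80 - 3q_E - 3q_Z)q_Z - 2q_Z.
Setting the follower's marginal profit to zero, 78 - 3q_E - 6q_Z = 0, i.e. q_Z = (78 - 3q_E)/6.
The leader anticipates this reaction. Substituting into P = 80 - 3Q gives P = 41 - (3/2)q_E, so π_E = (41 - (3/2)q_E)q_E - 3q_E.
Leader FOC: 38 - 3q_E = 0, so q_E = 38/3.
Then q_Z = (78 - 3·(38/3))/6 = 20/3.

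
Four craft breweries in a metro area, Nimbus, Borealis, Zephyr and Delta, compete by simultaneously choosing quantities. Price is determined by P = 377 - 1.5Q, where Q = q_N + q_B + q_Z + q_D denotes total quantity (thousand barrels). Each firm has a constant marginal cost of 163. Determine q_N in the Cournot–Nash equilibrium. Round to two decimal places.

A representative firm's profit is π_i = q_i(377 - 1.5Q) - 163q_i.
First-order condition (treating rivals' output as given): 214 - 3q_i - (3/2)·Σ_{j≠i} q_j = 0.
With identical firms every q_j equals q_i, so Σ_{j≠i} q_j = 3q_i and 214 = (15/2)q_i, giving q_i = 428/15.

28.53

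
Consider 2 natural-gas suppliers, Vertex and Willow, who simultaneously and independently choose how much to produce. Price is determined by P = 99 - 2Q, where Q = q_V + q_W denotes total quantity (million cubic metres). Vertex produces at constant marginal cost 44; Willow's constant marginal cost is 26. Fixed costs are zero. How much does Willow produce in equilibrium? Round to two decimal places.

Vertex's profit: π_V = (99 - 2Q)q_V - (44q_V). Setting ∂π_V/∂q_V = 0: 55 - 4q_V - 2(q_W) = 0.
Willow's first-order condition: 73 - 4q_W - 2(q_V) = 0.
So q_V = (55 - 2q_W)/4 and q_W = (73 - 2q_V)/4.
Substituting one into the other gives q_V = 37/6 and q_W = 91/6.

15.17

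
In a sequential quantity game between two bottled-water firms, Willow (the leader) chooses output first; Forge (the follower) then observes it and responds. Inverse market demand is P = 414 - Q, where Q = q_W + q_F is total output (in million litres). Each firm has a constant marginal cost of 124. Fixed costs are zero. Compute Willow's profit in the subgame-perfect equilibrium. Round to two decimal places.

10512.50

Solve by backward induction. Given q_W, the follower Forge maximises π_F = (414 - q_W - q_F)q_F - 124q_F.
Follower FOC: 290 - q_W - 2q_F = 0, so q_F(q_W) = (290 - q_W)/2.
The leader anticipates this reaction. Substituting into P = 414 - Q gives P = 269 - (1/2)q_W, so π_W = (269 - (1/2)q_W)q_W - 124q_W.
The leader's first-order condition 145 - q_W = 0 yields q_W = 145.
Then q_F = (290 - 145)/2 = 145/2.
Price P = 414 - 435/2 = 393/2.
Willow's profit: (393/2 - 124)·145 = 10512.5000.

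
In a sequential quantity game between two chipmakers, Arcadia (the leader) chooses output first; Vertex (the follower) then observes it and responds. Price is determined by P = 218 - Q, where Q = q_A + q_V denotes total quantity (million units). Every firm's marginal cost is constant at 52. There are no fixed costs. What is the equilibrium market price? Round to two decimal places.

93.50

Solve by backward induction. Given q_A, the follower Vertex maximises π_V = (218 - q_A - q_V)q_V - 52q_V.
∂π_V/∂q_V = 166 - q_A - 2q_V = 0 gives the reaction function q_V = (166 - q_A)/2.
The leader anticipates this reaction. Substituting into P = 218 - Q gives P = 135 - (1/2)q_A, so π_A = (135 - (1/2)q_A)q_A - 52q_A.
Leader FOC: 83 - q_A = 0, so q_A = 83.
Then q_V = (166 - 83)/2 = 83/2.
Total output Q = 249/2, so price P = 218 - 249/2 = 187/2.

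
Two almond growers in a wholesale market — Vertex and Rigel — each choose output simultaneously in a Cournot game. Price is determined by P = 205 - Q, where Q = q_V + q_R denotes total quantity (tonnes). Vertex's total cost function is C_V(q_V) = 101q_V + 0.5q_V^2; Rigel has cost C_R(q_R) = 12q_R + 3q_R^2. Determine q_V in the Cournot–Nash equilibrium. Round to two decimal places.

27.78

Vertex's profit: π_V = (205 - Q)q_V - (101q_V + (1/2)q_V²). Setting ∂π_V/∂q_V = 0: 104 - 3q_V - (q_R) = 0.
Rigel's profit: π_R = (205 - Q)q_R - (12q_R + 3q_R²). Setting ∂π_R/∂q_R = 0: 193 - 8q_R - (q_V) = 0.
Rearranging gives the reaction functions q_V = (104 - q_R)/3 and q_R = (193 - q_V)/8.
Solving the pair: q_V = 639/23, q_R = 475/23.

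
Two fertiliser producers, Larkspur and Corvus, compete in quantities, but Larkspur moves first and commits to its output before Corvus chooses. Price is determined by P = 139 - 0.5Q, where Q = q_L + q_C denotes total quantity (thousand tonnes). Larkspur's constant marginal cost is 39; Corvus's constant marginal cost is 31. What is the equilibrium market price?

62

The follower Corvus best-responds to any q_L: π_C = (139 - 0.5Q)q_C - 31q_C.
∂π_C/∂q_C = 108 - (1/2)q_L - q_C = 0 gives the reaction function q_C = (108 - (1/2)q_L).
Larkspur substitutes q_C(q_L) into its own profit: π_L = q_L(139 - (1/2)q_L - (108 - (1/2)q_L)/2) - 39q_L = (85 - (1/4)q_L)q_L - 39q_L.
Maximising: ∂π_L/∂q_L = 46 - (1/2)q_L = 0, giving q_L = 92.
Then q_C = (108 - (1/2)·92) = 62.
Total output Q = 154, so price P = 139 - (1/2)·154 = 62.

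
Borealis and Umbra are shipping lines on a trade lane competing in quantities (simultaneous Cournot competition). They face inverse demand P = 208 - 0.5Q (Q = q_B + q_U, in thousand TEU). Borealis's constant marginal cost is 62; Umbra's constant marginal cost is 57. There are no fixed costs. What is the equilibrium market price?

109

Borealis's profit: π_B = (208 - 0.5Q)q_B - (62q_B). Setting ∂π_B/∂q_B = 0: 146 - q_B - (1/2)(q_U) = 0.
Umbra's first-order condition: 151 - q_U - (1/2)(q_B) = 0.
So q_B = (146 - (1/2)q_U) and q_U = (151 - (1/2)q_B).
Substituting one into the other gives q_B = 94 and q_U = 104.
Total output Q = 198, so price P = 208 - (1/2)·198 = 109.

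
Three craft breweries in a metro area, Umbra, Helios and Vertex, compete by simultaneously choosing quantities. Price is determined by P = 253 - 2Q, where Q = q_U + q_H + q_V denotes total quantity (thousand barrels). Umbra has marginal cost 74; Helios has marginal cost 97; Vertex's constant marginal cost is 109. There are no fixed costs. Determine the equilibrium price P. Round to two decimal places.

133.25

Umbra's profit: π_U = (253 - 2Q)q_U - (74q_U). Setting ∂π_U/∂q_U = 0: 179 - 4q_U - 2(q_H + q_V) = 0.
Helios's profit: π_H = (253 - 2Q)q_H - (97q_H). Setting ∂π_H/∂q_H = 0: 156 - 4q_H - 2(q_U + q_V) = 0.
Vertex's first-order condition: 144 - 4q_V - 2(q_U + q_H) = 0.
Adding the 3 conditions: 479 − 4Q − 4Q = 0, i.e. Q = 479/8.
Back-substituting: q_U = (179 − 479/4)/2 = 237/8, q_H = (156 − 479/4)/2 = 145/8, q_V = (144 − 479/4)/2 = 97/8.
Total output Q = 479/8, so price P = 253 - 2·(479/8) = 533/4.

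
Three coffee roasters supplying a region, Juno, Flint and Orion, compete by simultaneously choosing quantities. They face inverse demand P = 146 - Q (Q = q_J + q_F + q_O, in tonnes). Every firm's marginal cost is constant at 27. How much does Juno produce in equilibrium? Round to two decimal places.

Each firm earns π_i = (146 - Q)q_i - 27q_i.
First-order condition (treating rivals' output as given): 119 - 2q_i - Σ_{j≠i} q_j = 0.
By symmetry each firm produces the same amount; substituting Σ_{j≠i} q_j = 2q_i yields q_i = 119/4.

29.75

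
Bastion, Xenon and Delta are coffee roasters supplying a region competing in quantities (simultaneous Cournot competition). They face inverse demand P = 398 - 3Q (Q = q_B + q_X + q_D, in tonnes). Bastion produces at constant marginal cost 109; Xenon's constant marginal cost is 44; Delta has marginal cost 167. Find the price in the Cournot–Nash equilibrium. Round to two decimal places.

Bastion's profit: π_B = (398 - 3Q)q_B - (109q_B). Setting ∂π_B/∂q_B = 0: 289 - 6q_B - 3(q_X + q_D) = 0.
Xenon's first-order condition: 354 - 6q_X - 3(q_B + q_D) = 0.
Delta's profit: π_D = (398 - 3Q)q_D - (167q_D). Setting ∂π_D/∂q_D = 0: 231 - 6q_D - 3(q_B + q_X) = 0.
Adding the 3 conditions: 874 − 6Q − 6Q = 0, i.e. Q = 437/6.
Back-substituting: q_B = (289 − 437/2)/3 = 47/2, q_X = (354 − 437/2)/3 = 271/6, q_D = (231 − 437/2)/3 = 25/6.
Total output Q = 437/6, so price P = 398 - 3·(437/6) = 359/2.

179.50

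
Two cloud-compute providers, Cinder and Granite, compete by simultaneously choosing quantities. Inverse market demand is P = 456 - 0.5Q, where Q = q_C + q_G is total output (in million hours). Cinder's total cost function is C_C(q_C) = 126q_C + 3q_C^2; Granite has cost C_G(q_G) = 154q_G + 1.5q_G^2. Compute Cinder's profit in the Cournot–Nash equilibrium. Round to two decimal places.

6211.14

Cinder's profit: π_C = (456 - 0.5Q)q_C - (126q_C + 3q_C²). Setting ∂π_C/∂q_C = 0: 330 - 7q_C - (1/2)(q_G) = 0.
Granite's first-order condition: 302 - 4q_G - (1/2)(q_C) = 0.
So q_C = (330 - (1/2)q_G)/7 and q_G = (302 - (1/2)q_C)/4.
Substituting one into the other gives q_C = 42.1261 and q_G = 70.2342.
Price P = 456 - (1/2)·112.3604 = 399.8198.
Cinder's profit: 399.8198·42.1261 - 126·42.1261 - 3·42.1261² = 6211.1368.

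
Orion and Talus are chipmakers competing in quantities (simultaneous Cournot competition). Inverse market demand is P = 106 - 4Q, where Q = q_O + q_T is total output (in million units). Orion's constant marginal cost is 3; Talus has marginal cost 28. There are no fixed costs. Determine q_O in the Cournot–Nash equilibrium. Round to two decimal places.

Orion's profit: π_O = (106 - 4Q)q_O - (3q_O). Setting ∂π_O/∂q_O = 0: 103 - 8q_O - 4(q_T) = 0.
Talus's profit: π_T = (106 - 4Q)q_T - (28q_T). Setting ∂π_T/∂q_T = 0: 78 - 8q_T - 4(q_O) = 0.
Best responses: q_O = (103 - 4q_T)/8, q_T = (78 - 4q_O)/8.
Substituting one into the other gives q_O = 32/3 and q_T = 53/12.

10.67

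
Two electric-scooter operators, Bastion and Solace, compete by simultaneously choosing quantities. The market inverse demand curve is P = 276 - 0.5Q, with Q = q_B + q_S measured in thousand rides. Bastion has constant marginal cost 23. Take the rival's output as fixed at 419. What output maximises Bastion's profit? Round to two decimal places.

With the rival's output fixed at 419, Bastion's profit is π_B = (276 - (1/2)·419 - (1/2)q_B)q_B - (23q_B) = (133/2 - (1/2)q_B)q_B - (23q_B).
∂π_B/∂q_B = 87/2 - q_B = 0, so q_B = 87/2.

43.50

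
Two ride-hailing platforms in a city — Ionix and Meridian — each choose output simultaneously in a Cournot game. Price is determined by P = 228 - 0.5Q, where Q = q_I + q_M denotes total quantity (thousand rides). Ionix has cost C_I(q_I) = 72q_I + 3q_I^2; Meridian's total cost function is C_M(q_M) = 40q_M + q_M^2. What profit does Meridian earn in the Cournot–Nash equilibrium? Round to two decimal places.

Ionix's profit: π_I = (228 - 0.5Q)q_I - (72q_I + 3q_I²). Setting ∂π_I/∂q_I = 0: 156 - 7q_I - (1/2)(q_M) = 0.
Meridian's profit: π_M = (228 - 0.5Q)q_M - (40q_M + q_M²). Setting ∂π_M/∂q_M = 0: 188 - 3q_M - (1/2)(q_I) = 0.
Rearranging gives the reaction functions q_I = (156 - (1/2)q_M)/7 and q_M = (188 - (1/2)q_I)/3.
Solving the pair: q_I = 1496/83, q_M = 59.6627.
Price P = 228 - (1/2)·77.6867 = 189.1566.
Meridian's profit: 189.1566·59.6627 - 40·59.6627 - 59.6627² = 5339.4478.

5339.45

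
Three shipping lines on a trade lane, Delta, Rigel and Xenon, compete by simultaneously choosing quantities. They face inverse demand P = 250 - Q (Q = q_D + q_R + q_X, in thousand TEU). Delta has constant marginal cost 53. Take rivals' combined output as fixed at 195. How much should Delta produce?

With rivals' combined output fixed at 195, Delta's profit is π_D = (250 - 195 - q_D)q_D - (53q_D) = (55 - q_D)q_D - (53q_D).
∂π_D/∂q_D = 2 - 2q_D = 0, so q_D = 1.

1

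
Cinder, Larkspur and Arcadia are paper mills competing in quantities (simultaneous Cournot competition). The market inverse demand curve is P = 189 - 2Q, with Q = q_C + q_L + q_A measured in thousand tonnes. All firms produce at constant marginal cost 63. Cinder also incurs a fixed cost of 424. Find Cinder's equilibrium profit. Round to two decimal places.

Each firm earns π_i = (189 - 2Q)q_i - 63q_i.
Setting ∂π_i/∂q_i = 0 with rivals' quantities fixed: 126 - 4q_i - 2·Σ_{j≠i} q_j = 0.
With identical firms every q_j equals q_i, so Σ_{j≠i} q_j = 2q_i and 126 = 8q_i, giving q_i = 63/4.
Price P = 189 - 2·(189/4) = 189/2.
Cinder's profit: (189/2 - 63)·(63/4) - 424 = 577/8.

72.13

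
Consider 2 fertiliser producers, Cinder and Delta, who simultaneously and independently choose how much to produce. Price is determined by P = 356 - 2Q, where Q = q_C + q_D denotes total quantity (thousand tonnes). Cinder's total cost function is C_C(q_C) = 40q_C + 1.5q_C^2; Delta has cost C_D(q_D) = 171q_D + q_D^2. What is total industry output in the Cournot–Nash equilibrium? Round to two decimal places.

Cinder's profit: π_C = (356 - 2Q)q_C - (40q_C + (3/2)q_C²). Setting ∂π_C/∂q_C = 0: 316 - 7q_C - 2(q_D) = 0.
Delta's first-order condition: 185 - 6q_D - 2(q_C) = 0.
So q_C = (316 - 2q_D)/7 and q_D = (185 - 2q_C)/6.
Substituting one into the other gives q_C = 763/19 and q_D = 663/38.
Total output Q = 763/19 + 663/38 = 57.6053.

57.61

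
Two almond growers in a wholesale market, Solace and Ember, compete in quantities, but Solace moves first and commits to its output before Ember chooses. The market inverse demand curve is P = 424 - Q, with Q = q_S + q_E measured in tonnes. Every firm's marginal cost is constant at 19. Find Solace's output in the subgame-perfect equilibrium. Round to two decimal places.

202.50

Solve by backward induction. Given q_S, the follower Ember maximises π_E = (424 - q_S - q_E)q_E - 19q_E.
∂π_E/∂q_E = 405 - q_S - 2q_E = 0 gives the reaction function q_E = (405 - q_S)/2.
Solace substitutes q_E(q_S) into its own profit: π_S = q_S(424 - q_S - (405 - q_S)/2) - 19q_S = (443/2 - (1/2)q_S)q_S - 19q_S.
Leader FOC: 405/2 - q_S = 0, so q_S = 405/2.
Then q_E = (405 - 405/2)/2 = 405/4.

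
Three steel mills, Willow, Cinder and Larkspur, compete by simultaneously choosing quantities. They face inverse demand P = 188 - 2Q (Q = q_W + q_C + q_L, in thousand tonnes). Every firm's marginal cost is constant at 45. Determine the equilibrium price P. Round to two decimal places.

Each firm earns π_i = (188 - 2Q)q_i - 45q_i.
Setting ∂π_i/∂q_i = 0 with rivals' quantities fixed: 143 - 4q_i - 2·Σ_{j≠i} q_j = 0.
By symmetry each firm produces the same amount; substituting Σ_{j≠i} q_j = 2q_i yields q_i = 143/8.
Total output Q = 429/8, so price P = 188 - 2·(429/8) = 323/4.

80.75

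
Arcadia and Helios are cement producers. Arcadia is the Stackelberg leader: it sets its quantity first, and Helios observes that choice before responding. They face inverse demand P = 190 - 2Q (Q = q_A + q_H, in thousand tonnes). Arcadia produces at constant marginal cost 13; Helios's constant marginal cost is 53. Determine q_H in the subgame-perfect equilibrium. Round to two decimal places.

7.13

Solve by backward induction. Given q_A, the follower Helios maximises π_H = (190 - 2q_A - 2q_H)q_H - 53q_H.
Follower FOC: 137 - 2q_A - 4q_H = 0, so q_H(q_A) = (137 - 2q_A)/4.
Arcadia substitutes q_H(q_A) into its own profit: π_A = q_A(190 - 2q_A - (137 - 2q_A)/2) - 13q_A = (243/2 - q_A)q_A - 13q_A.
The leader's first-order condition 217/2 - 2q_A = 0 yields q_A = 217/4.
Then q_H = (137 - 2·(217/4))/4 = 57/8.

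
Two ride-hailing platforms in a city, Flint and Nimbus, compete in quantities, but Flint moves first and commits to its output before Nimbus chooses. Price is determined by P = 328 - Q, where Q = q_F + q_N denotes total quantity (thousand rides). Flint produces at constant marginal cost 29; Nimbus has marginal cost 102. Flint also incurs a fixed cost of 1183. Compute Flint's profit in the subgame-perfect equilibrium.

The follower Nimbus best-responds to any q_F: π_N = (328 - Q)q_N - 102q_N.
∂π_N/∂q_N = 226 - q_F - 2q_N = 0 gives the reaction function q_N = (226 - q_F)/2.
The leader anticipates this reaction. Substituting into P = 328 - Q gives P = 215 - (1/2)q_F, so π_F = (215 - (1/2)q_F)q_F - 29q_F.
Leader FOC: 186 - q_F = 0, so q_F = 186.
Then q_N = (226 - 186)/2 = 20.
Price P = 328 - 206 = 122.
Flint's profit: (122 - 29)·186 - 1183 = 16115.

16115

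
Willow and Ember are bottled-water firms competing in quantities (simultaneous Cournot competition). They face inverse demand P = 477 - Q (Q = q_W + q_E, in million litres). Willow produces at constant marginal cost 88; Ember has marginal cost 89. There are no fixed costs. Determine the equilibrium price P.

Willow's profit: π_W = (477 - Q)q_W - (88q_W). Setting ∂π_W/∂q_W = 0: 389 - 2q_W - (q_E) = 0.
Ember's profit: π_E = (477 - Q)q_E - (89q_E). Setting ∂π_E/∂q_E = 0: 388 - 2q_E - (q_W) = 0.
So q_W = (389 - q_E)/2 and q_E = (388 - q_W)/2.
Solving the pair: q_W = 130, q_E = 129.
Total output Q = 259, so price P = 477 - 259 = 218.

218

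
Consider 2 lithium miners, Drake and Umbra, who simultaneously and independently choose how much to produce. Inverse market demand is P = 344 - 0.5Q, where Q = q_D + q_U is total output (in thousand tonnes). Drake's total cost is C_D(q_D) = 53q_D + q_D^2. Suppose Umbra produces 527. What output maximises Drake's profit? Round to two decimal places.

9.17

With the rival's output fixed at 527, Drake's profit is π_D = (344 - (1/2)·527 - (1/2)q_D)q_D - (53q_D + q_D²) = (161/2 - (1/2)q_D)q_D - (53q_D + q_D²).
∂π_D/∂q_D = 55/2 - 3q_D = 0, so q_D = 55/6.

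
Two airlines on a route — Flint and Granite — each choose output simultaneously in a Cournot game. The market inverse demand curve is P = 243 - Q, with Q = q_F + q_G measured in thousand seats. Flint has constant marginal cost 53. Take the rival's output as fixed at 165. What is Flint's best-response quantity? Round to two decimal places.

12.50

With the rival's output fixed at 165, Flint's profit is π_F = (243 - 165 - q_F)q_F - (53q_F) = (78 - q_F)q_F - (53q_F).
∂π_F/∂q_F = 25 - 2q_F = 0, so q_F = 25/2.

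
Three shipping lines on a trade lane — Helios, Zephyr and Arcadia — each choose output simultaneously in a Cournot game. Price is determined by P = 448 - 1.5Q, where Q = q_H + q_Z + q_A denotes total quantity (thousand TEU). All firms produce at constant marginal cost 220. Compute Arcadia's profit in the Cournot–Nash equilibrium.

2166

A representative firm's profit is π_i = q_i(448 - 1.5Q) - 220q_i.
First-order condition (treating rivals' output as given): 228 - 3q_i - (3/2)·Σ_{j≠i} q_j = 0.
By symmetry each firm produces the same amount; substituting Σ_{j≠i} q_j = 2q_i yields q_i = 228/6 = 38.
Price P = 448 - (3/2)·114 = 277.
Arcadia's profit: (277 - 220)·38 = 2166.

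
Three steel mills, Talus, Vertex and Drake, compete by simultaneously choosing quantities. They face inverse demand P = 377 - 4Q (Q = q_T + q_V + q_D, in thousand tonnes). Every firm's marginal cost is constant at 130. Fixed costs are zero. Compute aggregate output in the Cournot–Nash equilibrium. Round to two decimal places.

A representative firm's profit is π_i = q_i(377 - 4Q) - 130q_i.
Setting ∂π_i/∂q_i = 0 with rivals' quantities fixed: 247 - 8q_i - 4·Σ_{j≠i} q_j = 0.
By symmetry each firm produces the same amount; substituting Σ_{j≠i} q_j = 2q_i yields q_i = 247/16.
Total output Q = 247/16 + 247/16 + 247/16 = 741/16.

46.31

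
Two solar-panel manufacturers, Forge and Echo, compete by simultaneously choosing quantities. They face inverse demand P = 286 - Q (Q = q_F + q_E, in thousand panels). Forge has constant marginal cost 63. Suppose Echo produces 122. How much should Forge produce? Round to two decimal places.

With the rival's output fixed at 122, Forge's profit is π_F = (286 - 122 - q_F)q_F - (63q_F) = (164 - q_F)q_F - (63q_F).
∂π_F/∂q_F = 101 - 2q_F = 0, so q_F = 101/2.

50.50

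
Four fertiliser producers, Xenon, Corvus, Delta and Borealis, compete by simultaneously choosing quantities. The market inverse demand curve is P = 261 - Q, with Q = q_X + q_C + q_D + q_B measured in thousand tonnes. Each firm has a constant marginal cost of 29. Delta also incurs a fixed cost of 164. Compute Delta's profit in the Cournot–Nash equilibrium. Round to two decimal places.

1988.96

Each firm earns π_i = (261 - Q)q_i - 29q_i.
First-order condition (treating rivals' output as given): 232 - 2q_i - Σ_{j≠i} q_j = 0.
By symmetry each firm produces the same amount; substituting Σ_{j≠i} q_j = 3q_i yields q_i = 232/5.
Price P = 261 - 928/5 = 377/5.
Delta's profit: (377/5 - 29)·(232/5) - 164 = 1988.9600.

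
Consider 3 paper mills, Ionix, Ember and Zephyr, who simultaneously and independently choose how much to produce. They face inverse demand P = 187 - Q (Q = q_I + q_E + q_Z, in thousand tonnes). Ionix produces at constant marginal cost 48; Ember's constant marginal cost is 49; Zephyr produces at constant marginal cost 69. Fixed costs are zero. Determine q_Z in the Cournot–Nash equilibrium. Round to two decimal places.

19.25

Ionix's profit: π_I = (187 - Q)q_I - (48q_I). Setting ∂π_I/∂q_I = 0: 139 - 2q_I - (q_E + q_Z) = 0.
Ember's profit: π_E = (187 - Q)q_E - (49q_E). Setting ∂π_E/∂q_E = 0: 138 - 2q_E - (q_I + q_Z) = 0.
Zephyr's profit: π_Z = (187 - Q)q_Z - (69q_Z). Setting ∂π_Z/∂q_Z = 0: 118 - 2q_Z - (q_I + q_E) = 0.
Adding the 3 first-order conditions: 395 − 4Q = 0, so Q = 395/4.
Back-substituting: q_I = (139 − 395/4) = 161/4, q_E = (138 − 395/4) = 157/4, q_Z = (118 − 395/4) = 77/4.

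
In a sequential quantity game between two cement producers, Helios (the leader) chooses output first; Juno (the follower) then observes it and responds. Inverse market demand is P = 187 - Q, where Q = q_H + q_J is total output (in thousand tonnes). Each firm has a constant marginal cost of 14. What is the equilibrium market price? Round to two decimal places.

The follower Juno best-responds to any q_H: π_J = (187 - Q)q_J - 14q_J.
∂π_J/∂q_J = 173 - q_H - 2q_J = 0 gives the reaction function q_J = (173 - q_H)/2.
Helios substitutes q_J(q_H) into its own profit: π_H = q_H(187 - q_H - (173 - q_H)/2) - 14q_H = (201/2 - (1/2)q_H)q_H - 14q_H.
Maximising: ∂π_H/∂q_H = 173/2 - q_H = 0, giving q_H = 173/2.
Then q_J = (173 - 173/2)/2 = 173/4.
Total output Q = 519/4, so price P = 187 - 519/4 = 229/4.

57.25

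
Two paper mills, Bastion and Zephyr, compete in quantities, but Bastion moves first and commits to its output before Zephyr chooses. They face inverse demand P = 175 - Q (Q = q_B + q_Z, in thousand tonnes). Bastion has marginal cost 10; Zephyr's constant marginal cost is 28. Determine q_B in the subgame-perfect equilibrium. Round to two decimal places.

91.50

The follower Zephyr best-responds to any q_B: π_Z = (175 - Q)q_Z - 28q_Z.
Follower FOC: 147 - q_B - 2q_Z = 0, so q_Z(q_B) = (147 - q_B)/2.
Bastion substitutes q_Z(q_B) into its own profit: π_B = q_B(175 - q_B - (147 - q_B)/2) - 10q_B = (203/2 - (1/2)q_B)q_B - 10q_B.
Leader FOC: 183/2 - q_B = 0, so q_B = 183/2.
Then q_Z = (147 - 183/2)/2 = 111/4.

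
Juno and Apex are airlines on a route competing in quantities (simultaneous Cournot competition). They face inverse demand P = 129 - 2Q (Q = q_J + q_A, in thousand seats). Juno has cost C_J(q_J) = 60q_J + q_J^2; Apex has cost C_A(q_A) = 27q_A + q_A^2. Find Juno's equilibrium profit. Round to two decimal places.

Juno's profit: π_J = (129 - 2Q)q_J - (60q_J + q_J²). Setting ∂π_J/∂q_J = 0: 69 - 6q_J - 2(q_A) = 0.
Apex's profit: π_A = (129 - 2Q)q_A - (27q_A + q_A²). Setting ∂π_A/∂q_A = 0: 102 - 6q_A - 2(q_J) = 0.
Best responses: q_J = (69 - 2q_A)/6, q_A = (102 - 2q_J)/6.
Substituting one into the other gives q_J = 105/16 and q_A = 237/16.
Price P = 129 - 2·(171/8) = 345/4.
Juno's profit: (345/4)·(105/16) - 60·(105/16) - (105/16)² = 129.1992.

129.20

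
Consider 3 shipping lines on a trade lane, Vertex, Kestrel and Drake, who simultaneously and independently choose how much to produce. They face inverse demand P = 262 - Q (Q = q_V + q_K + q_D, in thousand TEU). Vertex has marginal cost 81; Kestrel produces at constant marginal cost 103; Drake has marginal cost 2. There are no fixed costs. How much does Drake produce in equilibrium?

Vertex's profit: π_V = (262 - Q)q_V - (81q_V). Setting ∂π_V/∂q_V = 0: 181 - 2q_V - (q_K + q_D) = 0.
Kestrel's first-order condition: 159 - 2q_K - (q_V + q_D) = 0.
Drake's first-order condition: 260 - 2q_D - (q_V + q_K) = 0.
Adding the 3 conditions: 600 − 2Q − 2Q = 0, i.e. Q = 150.
Back-substituting: q_V = (181 − 150) = 31, q_K = (159 − 150) = 9, q_D = (260 − 150) = 110.

110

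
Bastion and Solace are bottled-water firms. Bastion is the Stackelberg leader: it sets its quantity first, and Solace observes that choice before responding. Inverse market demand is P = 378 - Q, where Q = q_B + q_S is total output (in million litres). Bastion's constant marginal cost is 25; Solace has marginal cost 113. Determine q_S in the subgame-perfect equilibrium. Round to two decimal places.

Solve by backward induction. Given q_B, the follower Solace maximises π_S = (378 - q_B - q_S)q_S - 113q_S.
∂π_S/∂q_S = 265 - q_B - 2q_S = 0 gives the reaction function q_S = (265 - q_B)/2.
The leader anticipates this reaction. Substituting into P = 378 - Q gives P = 491/2 - (1/2)q_B, so π_B = (491/2 - (1/2)q_B)q_B - 25q_B.
Leader FOC: 441/2 - q_B = 0, so q_B = 441/2.
Then q_S = (265 - 441/2)/2 = 89/4.

22.25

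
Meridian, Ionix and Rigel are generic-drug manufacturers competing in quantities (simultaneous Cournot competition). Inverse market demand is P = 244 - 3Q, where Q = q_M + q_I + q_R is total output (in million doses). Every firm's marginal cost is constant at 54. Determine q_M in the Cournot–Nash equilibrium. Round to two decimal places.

15.83

Each firm earns π_i = (244 - 3Q)q_i - 54q_i.
First-order condition (treating rivals' output as given): 190 - 6q_i - 3·Σ_{j≠i} q_j = 0.
By symmetry each firm produces the same amount; substituting Σ_{j≠i} q_j = 2q_i yields q_i = 190/12 = 95/6.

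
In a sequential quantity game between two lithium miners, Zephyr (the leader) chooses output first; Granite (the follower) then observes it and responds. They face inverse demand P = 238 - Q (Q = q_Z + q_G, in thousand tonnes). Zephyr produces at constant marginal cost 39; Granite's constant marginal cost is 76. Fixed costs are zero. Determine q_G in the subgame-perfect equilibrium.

The follower Granite best-responds to any q_Z: π_G = (238 - Q)q_G - 76q_G.
Follower FOC: 162 - q_Z - 2q_G = 0, so q_G(q_Z) = (162 - q_Z)/2.
Zephyr substitutes q_G(q_Z) into its own profit: π_Z = q_Z(238 - q_Z - (162 - q_Z)/2) - 39q_Z = (157 - (1/2)q_Z)q_Z - 39q_Z.
Maximising: ∂π_Z/∂q_Z = 118 - q_Z = 0, giving q_Z = 118.
Then q_G = (162 - 118)/2 = 22.

22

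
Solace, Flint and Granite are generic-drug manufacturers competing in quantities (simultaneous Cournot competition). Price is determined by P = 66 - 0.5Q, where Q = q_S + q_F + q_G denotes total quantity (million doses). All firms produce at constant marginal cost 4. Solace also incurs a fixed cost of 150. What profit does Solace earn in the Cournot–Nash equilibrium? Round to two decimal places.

330.50

Each firm earns π_i = (66 - 0.5Q)q_i - 4q_i.
First-order condition (treating rivals' output as given): 62 - q_i - (1/2)·Σ_{j≠i} q_j = 0.
By symmetry each firm produces the same amount; substituting Σ_{j≠i} q_j = 2q_i yields q_i = 62/2 = 31.
Price P = 66 - (1/2)·93 = 39/2.
Solace's profit: (39/2 - 4)·31 - 150 = 661/2.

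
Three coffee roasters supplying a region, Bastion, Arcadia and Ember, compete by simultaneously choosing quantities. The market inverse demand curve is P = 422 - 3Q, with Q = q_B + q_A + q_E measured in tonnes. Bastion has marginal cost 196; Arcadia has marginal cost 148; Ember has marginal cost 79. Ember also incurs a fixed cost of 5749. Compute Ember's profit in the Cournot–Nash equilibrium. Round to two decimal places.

81.02

Bastion's profit: π_B = (422 - 3Q)q_B - (196q_B). Setting ∂π_B/∂q_B = 0: 226 - 6q_B - 3(q_A + q_E) = 0.
Arcadia's first-order condition: 274 - 6q_A - 3(q_B + q_E) = 0.
Ember's first-order condition: 343 - 6q_E - 3(q_B + q_A) = 0.
Adding the 3 first-order conditions: 843 − 12Q = 0, so Q = 281/4.
Back-substituting: q_B = (226 − 843/4)/3 = 61/12, q_A = (274 − 843/4)/3 = 253/12, q_E = (343 − 843/4)/3 = 529/12.
Price P = 422 - 3·(281/4) = 845/4.
Ember's profit: (845/4 - 79)·(529/12) - 5749 = 81.0208.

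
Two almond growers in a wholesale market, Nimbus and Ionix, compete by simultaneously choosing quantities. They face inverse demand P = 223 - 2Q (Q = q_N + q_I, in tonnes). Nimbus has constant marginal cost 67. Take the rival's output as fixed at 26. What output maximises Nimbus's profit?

26

With the rival's output fixed at 26, Nimbus's profit is π_N = (223 - 2·26 - 2q_N)q_N - (67q_N) = (171 - 2q_N)q_N - (67q_N).
∂π_N/∂q_N = 104 - 4q_N = 0, so q_N = 26.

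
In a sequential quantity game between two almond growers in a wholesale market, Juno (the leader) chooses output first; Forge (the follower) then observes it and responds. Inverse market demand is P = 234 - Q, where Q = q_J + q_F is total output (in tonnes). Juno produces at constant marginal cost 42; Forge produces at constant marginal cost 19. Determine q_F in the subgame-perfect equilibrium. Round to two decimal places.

The follower Forge best-responds to any q_J: π_F = (234 - Q)q_F - 19q_F.
Setting the follower's marginal profit to zero, 215 - q_J - 2q_F = 0, i.e. q_F = (215 - q_J)/2.
The leader anticipates this reaction. Substituting into P = 234 - Q gives P = 253/2 - (1/2)q_J, so π_J = (253/2 - (1/2)q_J)q_J - 42q_J.
Maximising: ∂π_J/∂q_J = 169/2 - q_J = 0, giving q_J = 169/2.
Then q_F = (215 - 169/2)/2 = 261/4.

65.25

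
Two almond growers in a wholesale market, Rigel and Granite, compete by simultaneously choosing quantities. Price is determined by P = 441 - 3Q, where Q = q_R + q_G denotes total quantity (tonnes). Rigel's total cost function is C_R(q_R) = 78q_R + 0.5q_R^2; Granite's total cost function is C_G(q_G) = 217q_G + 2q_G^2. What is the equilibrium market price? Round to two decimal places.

271.97

Rigel's profit: π_R = (441 - 3Q)q_R - (78q_R + (1/2)q_R²). Setting ∂π_R/∂q_R = 0: 363 - 7q_R - 3(q_G) = 0.
Granite's first-order condition: 224 - 10q_G - 3(q_R) = 0.
Best responses: q_R = (363 - 3q_G)/7, q_G = (224 - 3q_R)/10.
Solving the pair: q_R = 48.4918, q_G = 479/61.
Total output Q = 56.3443, so price P = 441 - 3·56.3443 = 271.9672.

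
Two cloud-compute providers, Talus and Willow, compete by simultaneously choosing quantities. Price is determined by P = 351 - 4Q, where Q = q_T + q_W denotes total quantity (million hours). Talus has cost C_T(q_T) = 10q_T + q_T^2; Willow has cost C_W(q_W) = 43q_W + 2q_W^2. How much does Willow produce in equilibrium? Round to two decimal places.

16.50

Talus's profit: π_T = (351 - 4Q)q_T - (10q_T + q_T²). Setting ∂π_T/∂q_T = 0: 341 - 10q_T - 4(q_W) = 0.
Willow's profit: π_W = (351 - 4Q)q_W - (43q_W + 2q_W²). Setting ∂π_W/∂q_W = 0: 308 - 12q_W - 4(q_T) = 0.
Rearranging gives the reaction functions q_T = (341 - 4q_W)/10 and q_W = (308 - 4q_T)/12.
Solving the pair: q_T = 55/2, q_W = 33/2.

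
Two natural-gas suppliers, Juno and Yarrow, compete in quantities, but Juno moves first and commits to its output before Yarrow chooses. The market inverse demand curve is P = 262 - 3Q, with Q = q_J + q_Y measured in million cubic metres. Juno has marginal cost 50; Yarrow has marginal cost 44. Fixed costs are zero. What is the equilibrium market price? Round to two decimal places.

101.50

Solve by backward induction. Given q_J, the follower Yarrow maximises π_Y = (262 - 3q_J - 3q_Y)q_Y - 44q_Y.
∂π_Y/∂q_Y = 218 - 3q_J - 6q_Y = 0 gives the reaction function q_Y = (218 - 3q_J)/6.
Juno substitutes q_Y(q_J) into its own profit: π_J = q_J(262 - 3q_J - (218 - 3q_J)/2) - 50q_J = (153 - (3/2)q_J)q_J - 50q_J.
Maximising: ∂π_J/∂q_J = 103 - 3q_J = 0, giving q_J = 103/3.
Then q_Y = (218 - 3·(103/3))/6 = 115/6.
Total output Q = 107/2, so price P = 262 - 3·(107/2) = 203/2.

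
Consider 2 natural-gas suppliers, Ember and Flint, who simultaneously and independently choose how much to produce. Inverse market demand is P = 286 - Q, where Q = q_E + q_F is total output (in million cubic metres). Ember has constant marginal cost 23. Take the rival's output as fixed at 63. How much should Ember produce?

With the rival's output fixed at 63, Ember's profit is π_E = (286 - 63 - q_E)q_E - (23q_E) = (223 - q_E)q_E - (23q_E).
∂π_E/∂q_E = 200 - 2q_E = 0, so q_E = 100.

100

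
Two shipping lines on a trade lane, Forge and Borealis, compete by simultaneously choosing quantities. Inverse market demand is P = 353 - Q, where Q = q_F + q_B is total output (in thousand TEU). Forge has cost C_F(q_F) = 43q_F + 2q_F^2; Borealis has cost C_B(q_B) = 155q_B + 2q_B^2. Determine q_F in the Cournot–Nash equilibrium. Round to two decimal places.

Forge's profit: π_F = (353 - Q)q_F - (43q_F + 2q_F²). Setting ∂π_F/∂q_F = 0: 310 - 6q_F - (q_B) = 0.
Borealis's first-order condition: 198 - 6q_B - (q_F) = 0.
Best responses: q_F = (310 - q_B)/6, q_B = (198 - q_F)/6.
Solving the pair: q_F = 1662/35, q_B = 878/35.

47.49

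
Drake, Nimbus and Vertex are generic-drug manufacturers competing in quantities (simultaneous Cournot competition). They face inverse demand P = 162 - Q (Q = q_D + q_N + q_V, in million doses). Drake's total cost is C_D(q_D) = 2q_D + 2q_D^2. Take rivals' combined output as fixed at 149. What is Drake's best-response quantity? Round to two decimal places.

1.83

With rivals' combined output fixed at 149, Drake's profit is π_D = (162 - 149 - q_D)q_D - (2q_D + 2q_D²) = (13 - q_D)q_D - (2q_D + 2q_D²).
∂π_D/∂q_D = 11 - 6q_D = 0, so q_D = 11/6.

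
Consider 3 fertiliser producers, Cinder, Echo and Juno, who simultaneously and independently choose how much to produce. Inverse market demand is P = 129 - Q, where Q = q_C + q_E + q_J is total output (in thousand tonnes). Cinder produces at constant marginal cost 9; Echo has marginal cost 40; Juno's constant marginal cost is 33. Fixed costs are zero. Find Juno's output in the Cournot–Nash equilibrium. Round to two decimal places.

Cinder's profit: π_C = (129 - Q)q_C - (9q_C). Setting ∂π_C/∂q_C = 0: 120 - 2q_C - (q_E + q_J) = 0.
Echo's profit: π_E = (129 - Q)q_E - (40q_E). Setting ∂π_E/∂q_E = 0: 89 - 2q_E - (q_C + q_J) = 0.
Juno's profit: π_J = (129 - Q)q_J - (33q_J). Setting ∂π_J/∂q_J = 0: 96 - 2q_J - (q_C + q_E) = 0.
Summing all 3 equations gives 305 − 4Q = 0, hence Q = 305/4.
Back-substituting: q_C = (120 − 305/4) = 175/4, q_E = (89 − 305/4) = 51/4, q_J = (96 − 305/4) = 79/4.

19.75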